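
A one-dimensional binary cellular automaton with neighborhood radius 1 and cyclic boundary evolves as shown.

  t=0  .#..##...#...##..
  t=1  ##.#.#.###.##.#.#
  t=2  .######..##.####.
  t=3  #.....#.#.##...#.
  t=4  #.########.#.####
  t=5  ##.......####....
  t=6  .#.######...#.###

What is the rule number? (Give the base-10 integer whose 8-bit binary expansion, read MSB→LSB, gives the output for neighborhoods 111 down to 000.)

  ###|.  b7=0 t=1,i=0
  ##.|#  b6=1 t=0,i=5
  #.#|#  b5=1 t=1,i=2
  #..|.  b4=0 t=0,i=2
  .##|.  b3=0 t=0,i=4
  .#.|#  b2=1 t=0,i=1
  ..#|#  b1=1 t=0,i=0
  ...|#  b0=1 t=0,i=7
  bits 01100111 = 103

103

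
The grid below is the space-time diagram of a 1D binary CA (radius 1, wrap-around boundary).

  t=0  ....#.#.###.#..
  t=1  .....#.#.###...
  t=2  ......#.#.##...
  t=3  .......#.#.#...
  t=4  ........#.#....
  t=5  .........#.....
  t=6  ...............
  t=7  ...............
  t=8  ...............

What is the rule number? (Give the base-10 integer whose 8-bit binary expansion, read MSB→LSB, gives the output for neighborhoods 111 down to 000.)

224

  ### -> #   bit 7 = 1  t=0,i=9
  ##. -> #   bit 6 = 1  t=0,i=10
  #.# -> #   bit 5 = 1  t=0,i=5
  #.. -> .   bit 4 = 0  t=0,i=13
  .## -> .   bit 3 = 0  t=0,i=8
  .#. -> .   bit 2 = 0  t=0,i=4
  ..# -> .   bit 1 = 0  t=0,i=3
  ... -> .   bit 0 = 0  t=0,i=0
  bits 11100000 = 224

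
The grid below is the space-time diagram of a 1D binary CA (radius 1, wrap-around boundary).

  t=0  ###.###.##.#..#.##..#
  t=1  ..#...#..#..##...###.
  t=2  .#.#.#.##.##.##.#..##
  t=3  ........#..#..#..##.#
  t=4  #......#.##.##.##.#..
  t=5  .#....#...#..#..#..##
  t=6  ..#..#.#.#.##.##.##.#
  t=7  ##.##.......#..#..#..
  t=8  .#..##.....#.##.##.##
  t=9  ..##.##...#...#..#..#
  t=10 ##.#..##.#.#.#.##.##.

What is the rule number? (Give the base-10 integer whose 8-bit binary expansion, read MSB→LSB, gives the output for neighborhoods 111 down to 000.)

82

  ###|.  b7=0 t=0,i=0
  ##.|#  b6=1 t=0,i=2
  #.#|.  b5=0 t=0,i=3
  #..|#  b4=1 t=0,i=12
  .##|.  b3=0 t=0,i=4
  .#.|.  b2=0 t=0,i=11
  ..#|#  b1=1 t=0,i=13
  ...|.  b0=0 t=1,i=0
  bits 01010010 = 82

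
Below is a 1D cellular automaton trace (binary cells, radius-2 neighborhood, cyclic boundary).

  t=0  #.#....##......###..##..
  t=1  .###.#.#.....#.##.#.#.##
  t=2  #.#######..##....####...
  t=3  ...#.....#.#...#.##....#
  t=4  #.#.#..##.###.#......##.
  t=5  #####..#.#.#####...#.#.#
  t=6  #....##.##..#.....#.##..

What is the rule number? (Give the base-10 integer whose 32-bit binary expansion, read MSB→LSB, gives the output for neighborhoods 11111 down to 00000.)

  #####|.  b31=0 t=2,i=4
  ####.|.  b30=0 t=2,i=7
  ###.#|#  b29=1 t=1,i=3
  ###..|.  b28=0 t=0,i=17
  ##.##|#  b27=1 t=1,i=0
  ##.#.|#  b26=1 t=1,i=4
  ##..#|#  b25=1 t=0,i=18
  ##...|.  b24=0 t=0,i=9
  #.###|.  b23=0 t=1,i=1
  #.##.|.  b22=0 t=1,i=15
  #.#.#|#  b21=1 t=1,i=5
  #.#..|#  b20=1 t=0,i=2
  #..##|.  b19=0 t=0,i=19
  #..#.|#  b18=1 t=0,i=23
  #...#|.  b17=0 t=2,i=22
  #....|.  b16=0 t=0,i=4
  .####|#  b15=1 t=2,i=3
  .###.|#  b14=1 t=0,i=16
  .##.#|.  b13=0 t=1,i=16
  .##..|.  b12=0 t=0,i=8
  .#.##|.  b11=0 t=1,i=14
  .#.#.|#  b10=1 t=0,i=1
  .#..#|.  b9=0 t=4,i=5
  .#...|#  b8=1 t=0,i=3
  ..###|#  b7=1 t=0,i=15
  ..##.|#  b6=1 t=0,i=7
  ..#.#|.  b5=0 t=0,i=0
  ..#..|.  b4=0 t=3,i=3
  ...##|.  b3=0 t=0,i=6
  ...#.|#  b2=1 t=1,i=12
  ....#|#  b1=1 t=0,i=5
  .....|.  b0=0 t=0,i=11
  bits 00101110001101001100010111000110 = 775210438

775210438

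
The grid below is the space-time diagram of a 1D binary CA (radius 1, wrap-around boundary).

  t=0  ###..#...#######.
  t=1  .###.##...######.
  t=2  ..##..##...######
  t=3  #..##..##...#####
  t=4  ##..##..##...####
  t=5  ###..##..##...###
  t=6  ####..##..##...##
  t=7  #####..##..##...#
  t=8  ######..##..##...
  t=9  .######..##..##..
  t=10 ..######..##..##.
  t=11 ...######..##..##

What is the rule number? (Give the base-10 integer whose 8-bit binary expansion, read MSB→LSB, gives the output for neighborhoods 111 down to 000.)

  [7] ### => #  t=0,i=1
  [6] ##. => #  t=0,i=2
  [5] #.# => .  t=0,i=16
  [4] #.. => #  t=0,i=3
  [3] .## => .  t=0,i=0
  [2] .#. => #  t=0,i=5
  [1] ..# => .  t=0,i=4
  [0] ... => .  t=0,i=7
  bits 11010100 = 212

212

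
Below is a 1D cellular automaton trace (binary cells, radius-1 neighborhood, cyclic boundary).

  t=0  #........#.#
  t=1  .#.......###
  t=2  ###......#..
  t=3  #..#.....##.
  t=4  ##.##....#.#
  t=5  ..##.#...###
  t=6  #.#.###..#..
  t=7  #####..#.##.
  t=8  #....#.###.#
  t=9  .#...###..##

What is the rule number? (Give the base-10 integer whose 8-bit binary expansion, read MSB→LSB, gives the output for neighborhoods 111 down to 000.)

60

  ### -> .   bit 7 = 0  t=1,i=10
  ##. -> .   bit 6 = 0  t=0,i=0
  #.# -> #   bit 5 = 1  t=0,i=10
  #.. -> #   bit 4 = 1  t=0,i=1
  .## -> #   bit 3 = 1  t=0,i=11
  .#. -> #   bit 2 = 1  t=0,i=9
  ..# -> .   bit 1 = 0  t=0,i=8
  ... -> .   bit 0 = 0  t=0,i=2
  bits 00111100 = 60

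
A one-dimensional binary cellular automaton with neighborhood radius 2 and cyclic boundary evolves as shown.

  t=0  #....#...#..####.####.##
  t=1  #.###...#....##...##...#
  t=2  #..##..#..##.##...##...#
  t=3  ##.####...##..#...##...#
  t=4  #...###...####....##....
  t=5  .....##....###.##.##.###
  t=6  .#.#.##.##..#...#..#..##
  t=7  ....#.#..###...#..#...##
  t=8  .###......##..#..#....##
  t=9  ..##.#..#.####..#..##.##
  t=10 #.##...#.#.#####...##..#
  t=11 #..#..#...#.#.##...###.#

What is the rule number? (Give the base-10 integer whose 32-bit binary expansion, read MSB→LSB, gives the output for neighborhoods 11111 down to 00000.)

1376122950

  #####|.  b31=0 t=10,i=13
  ####.|#  b30=1 t=0,i=14
  ###.#|.  b29=0 t=0,i=15
  ###..|#  b28=1 t=0,i=0
  ##.##|.  b27=0 t=0,i=16
  ##.#.|.  b26=0 t=6,i=0
  ##..#|#  b25=1 t=2,i=1
  ##...|.  b24=0 t=0,i=1
  #.###|.  b23=0 t=0,i=17
  #.##.|.  b22=0 t=2,i=13
  #.#.#|.  b21=0 t=6,i=1
  #.#..|.  b20=0 t=7,i=6
  #..##|.  b19=0 t=0,i=11
  #..#.|#  b18=1 t=2,i=6
  #...#|.  b17=0 t=0,i=7
  #....|#  b16=1 t=0,i=2
  .####|#  b15=1 t=0,i=13
  .###.|#  b14=1 t=0,i=23
  .##.#|#  b13=1 t=1,i=0
  .##..|#  b12=1 t=1,i=14
  .#.##|#  b11=1 t=6,i=4
  .#.#.|.  b10=0 t=6,i=2
  .#..#|.  b9=0 t=0,i=10
  .#...|.  b8=0 t=0,i=6
  ..###|.  b7=0 t=0,i=12
  ..##.|#  b6=1 t=1,i=13
  ..#.#|.  b5=0 t=7,i=4
  ..#..|.  b4=0 t=0,i=5
  ...##|.  b3=0 t=1,i=12
  ...#.|#  b2=1 t=0,i=4
  ....#|#  b1=1 t=0,i=3
  .....|.  b0=0 t=5,i=2
  bits 01010010000001011111100001000110 = 1376122950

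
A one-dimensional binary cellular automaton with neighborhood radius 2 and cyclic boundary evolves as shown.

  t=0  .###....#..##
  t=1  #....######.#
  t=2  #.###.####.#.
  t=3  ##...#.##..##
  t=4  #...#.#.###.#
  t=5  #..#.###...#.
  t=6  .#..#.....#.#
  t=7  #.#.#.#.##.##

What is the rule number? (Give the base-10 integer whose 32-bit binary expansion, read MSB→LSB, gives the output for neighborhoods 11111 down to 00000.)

  #####|#  b31=1 t=1,i=7
  ####.|#  b30=1 t=1,i=9
  ###.#|.  b29=0 t=1,i=10
  ###..|.  b28=0 t=0,i=3
  ##.##|#  b27=1 t=0,i=0
  ##.#.|.  b26=0 t=2,i=10
  ##..#|#  b25=1 t=3,i=9
  ##...|.  b24=0 t=0,i=4
  #.###|.  b23=0 t=0,i=1
  #.##.|.  b22=0 t=1,i=12
  #.#.#|#  b21=1 t=2,i=0
  #.#..|.  b20=0 t=5,i=0
  #..##|#  b19=1 t=0,i=10
  #..#.|.  b18=0 t=5,i=2
  #...#|.  b17=0 t=3,i=3
  #....|#  b16=1 t=0,i=5
  .####|#  b15=1 t=1,i=6
  .###.|.  b14=0 t=0,i=2
  .##.#|#  b13=1 t=0,i=12
  .##..|#  b12=1 t=1,i=0
  .#.##|#  b11=1 t=2,i=1
  .#.#.|#  b10=1 t=2,i=12
  .#..#|#  b9=1 t=0,i=9
  .#...|.  b8=0 t=6,i=5
  ..###|.  b7=0 t=1,i=5
  ..##.|.  b6=0 t=0,i=11
  ..#.#|.  b5=0 t=3,i=5
  ..#..|#  b4=1 t=0,i=8
  ...##|#  b3=1 t=1,i=4
  ...#.|#  b2=1 t=0,i=7
  ....#|#  b1=1 t=0,i=6
  .....|.  b0=0 t=6,i=7
  bits 11001010001010011011111000011110 = 3391733278

3391733278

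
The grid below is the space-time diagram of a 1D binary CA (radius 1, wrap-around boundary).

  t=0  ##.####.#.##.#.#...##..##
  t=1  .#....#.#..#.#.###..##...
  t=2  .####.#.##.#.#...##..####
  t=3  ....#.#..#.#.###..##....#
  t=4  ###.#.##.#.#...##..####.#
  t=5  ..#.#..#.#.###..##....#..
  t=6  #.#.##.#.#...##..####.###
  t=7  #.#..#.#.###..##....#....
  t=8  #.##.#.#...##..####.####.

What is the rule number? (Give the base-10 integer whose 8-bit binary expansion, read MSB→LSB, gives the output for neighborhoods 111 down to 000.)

  ### -> .   bit 7 = 0  t=0,i=0
  ##. -> #   bit 6 = 1  t=0,i=1
  #.# -> .   bit 5 = 0  t=0,i=2
  #.. -> #   bit 4 = 1  t=0,i=16
  .## -> .   bit 3 = 0  t=0,i=3
  .#. -> #   bit 2 = 1  t=0,i=8
  ..# -> .   bit 1 = 0  t=0,i=18
  ... -> #   bit 0 = 1  t=0,i=17
  bits 01010101 = 85

85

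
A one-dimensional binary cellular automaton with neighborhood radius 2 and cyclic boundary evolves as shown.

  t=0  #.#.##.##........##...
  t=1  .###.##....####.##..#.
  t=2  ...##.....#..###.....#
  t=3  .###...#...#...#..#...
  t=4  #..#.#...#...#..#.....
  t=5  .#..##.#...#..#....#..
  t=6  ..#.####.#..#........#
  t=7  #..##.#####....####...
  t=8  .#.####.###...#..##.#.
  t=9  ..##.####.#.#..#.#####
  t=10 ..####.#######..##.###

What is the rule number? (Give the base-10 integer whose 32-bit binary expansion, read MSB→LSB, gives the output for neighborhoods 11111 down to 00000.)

4239535689

  ##### -> #   bit 31 = 1  t=7,i=8
  ####. -> #   bit 30 = 1  t=1,i=13
  ###.# -> #   bit 29 = 1  t=1,i=3
  ###.. -> #   bit 28 = 1  t=2,i=15
  ##.## -> #   bit 27 = 1  t=0,i=6
  ##.#. -> #   bit 26 = 1  t=5,i=6
  ##..# -> .   bit 25 = 0  t=1,i=18
  ##... -> .   bit 24 = 0  t=0,i=9
  #.### -> #   bit 23 = 1  t=6,i=4
  #.##. -> .   bit 22 = 0  t=0,i=4
  #.#.# -> #   bit 21 = 1  t=0,i=2
  #.#.. -> #   bit 20 = 1  t=4,i=5
  #..## -> .   bit 19 = 0  t=1,i=0
  #..#. -> .   bit 18 = 0  t=1,i=19
  #...# -> #   bit 17 = 1  t=0,i=20
  #.... -> .   bit 16 = 0  t=0,i=10
  .#### -> .   bit 15 = 0  t=1,i=12
  .###. -> .   bit 14 = 0  t=1,i=2
  .##.# -> #   bit 13 = 1  t=0,i=5
  .##.. -> .   bit 12 = 0  t=0,i=8
  .#.## -> #   bit 11 = 1  t=0,i=3
  .#.#. -> #   bit 10 = 1  t=0,i=1
  .#..# -> #   bit 9 = 1  t=1,i=21
  .#... -> .   bit 8 = 0  t=2,i=0
  ..### -> .   bit 7 = 0  t=1,i=1
  ..##. -> #   bit 6 = 1  t=0,i=17
  ..#.# -> .   bit 5 = 0  t=0,i=0
  ..#.. -> .   bit 4 = 0  t=1,i=20
  ...## -> #   bit 3 = 1  t=0,i=16
  ...#. -> .   bit 2 = 0  t=0,i=21
  ....# -> .   bit 1 = 0  t=0,i=15
  ..... -> #   bit 0 = 1  t=0,i=11
  bits 11111100101100100010111001001001 = 4239535689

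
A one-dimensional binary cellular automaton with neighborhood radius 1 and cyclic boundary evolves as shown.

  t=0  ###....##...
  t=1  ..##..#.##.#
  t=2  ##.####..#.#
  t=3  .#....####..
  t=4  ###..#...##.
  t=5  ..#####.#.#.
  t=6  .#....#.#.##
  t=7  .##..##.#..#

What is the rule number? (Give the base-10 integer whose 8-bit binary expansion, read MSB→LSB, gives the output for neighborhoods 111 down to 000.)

  ###|.  b7=0 t=0,i=1
  ##.|#  b6=1 t=0,i=2
  #.#|.  b5=0 t=1,i=7
  #..|#  b4=1 t=0,i=3
  .##|.  b3=0 t=0,i=0
  .#.|#  b2=1 t=1,i=6
  ..#|#  b1=1 t=0,i=6
  ...|.  b0=0 t=0,i=4
  bits 01010110 = 86

86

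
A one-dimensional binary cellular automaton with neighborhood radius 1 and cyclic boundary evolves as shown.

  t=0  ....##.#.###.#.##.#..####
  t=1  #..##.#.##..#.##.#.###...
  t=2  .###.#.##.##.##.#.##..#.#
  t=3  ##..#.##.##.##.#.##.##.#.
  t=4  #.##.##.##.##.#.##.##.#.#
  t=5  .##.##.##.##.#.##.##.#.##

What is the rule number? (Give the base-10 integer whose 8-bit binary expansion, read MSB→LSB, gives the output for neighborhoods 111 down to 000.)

  nb ###: next=.  (t=0,i=10, bit7=0)
  nb ##.: next=.  (t=0,i=5, bit6=0)
  nb #.#: next=#  (t=0,i=6, bit5=1)
  nb #..: next=#  (t=0,i=0, bit4=1)
  nb .##: next=#  (t=0,i=4, bit3=1)
  nb .#.: next=.  (t=0,i=7, bit2=0)
  nb ..#: next=#  (t=0,i=3, bit1=1)
  nb ...: next=.  (t=0,i=1, bit0=0)
  bits 00111010 = 58

58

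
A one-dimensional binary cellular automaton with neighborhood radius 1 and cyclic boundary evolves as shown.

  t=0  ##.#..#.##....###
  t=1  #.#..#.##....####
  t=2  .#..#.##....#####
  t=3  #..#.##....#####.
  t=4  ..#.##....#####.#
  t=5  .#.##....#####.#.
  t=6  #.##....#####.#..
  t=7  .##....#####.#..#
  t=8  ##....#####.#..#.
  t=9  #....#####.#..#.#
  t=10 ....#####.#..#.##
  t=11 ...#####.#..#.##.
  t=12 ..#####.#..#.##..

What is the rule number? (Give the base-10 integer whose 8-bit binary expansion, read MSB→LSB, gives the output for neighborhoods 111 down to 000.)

170

  ###|#  b7=1 t=0,i=0
  ##.|.  b6=0 t=0,i=1
  #.#|#  b5=1 t=0,i=2
  #..|.  b4=0 t=0,i=4
  .##|#  b3=1 t=0,i=8
  .#.|.  b2=0 t=0,i=3
  ..#|#  b1=1 t=0,i=5
  ...|.  b0=0 t=0,i=11
  bits 10101010 = 170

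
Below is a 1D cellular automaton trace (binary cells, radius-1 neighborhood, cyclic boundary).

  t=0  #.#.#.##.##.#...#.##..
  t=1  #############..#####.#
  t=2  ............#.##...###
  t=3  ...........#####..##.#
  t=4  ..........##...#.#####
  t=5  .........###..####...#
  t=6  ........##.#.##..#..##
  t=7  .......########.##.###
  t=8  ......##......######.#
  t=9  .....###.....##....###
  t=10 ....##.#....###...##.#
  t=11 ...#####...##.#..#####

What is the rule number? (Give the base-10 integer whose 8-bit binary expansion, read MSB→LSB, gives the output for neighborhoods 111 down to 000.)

  ###|.  b7=0 t=1,i=0
  ##.|#  b6=1 t=0,i=7
  #.#|#  b5=1 t=0,i=1
  #..|.  b4=0 t=0,i=13
  .##|#  b3=1 t=0,i=6
  .#.|#  b2=1 t=0,i=0
  ..#|#  b1=1 t=0,i=15
  ...|.  b0=0 t=0,i=14
  bits 01101110 = 110

110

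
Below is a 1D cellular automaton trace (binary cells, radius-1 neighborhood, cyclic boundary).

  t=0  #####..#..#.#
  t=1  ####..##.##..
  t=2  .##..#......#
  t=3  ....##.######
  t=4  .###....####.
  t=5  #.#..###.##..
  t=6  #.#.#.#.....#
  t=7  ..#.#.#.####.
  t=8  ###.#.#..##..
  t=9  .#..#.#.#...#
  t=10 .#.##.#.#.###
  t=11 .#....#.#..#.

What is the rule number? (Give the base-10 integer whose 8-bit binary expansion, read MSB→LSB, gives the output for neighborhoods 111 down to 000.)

135

  ### -> #   bit 7 = 1  t=0,i=0
  ##. -> .   bit 6 = 0  t=0,i=4
  #.# -> .   bit 5 = 0  t=0,i=11
  #.. -> .   bit 4 = 0  t=0,i=5
  .## -> .   bit 3 = 0  t=0,i=12
  .#. -> #   bit 2 = 1  t=0,i=7
  ..# -> #   bit 1 = 1  t=0,i=6
  ... -> #   bit 0 = 1  t=2,i=7
  bits 10000111 = 135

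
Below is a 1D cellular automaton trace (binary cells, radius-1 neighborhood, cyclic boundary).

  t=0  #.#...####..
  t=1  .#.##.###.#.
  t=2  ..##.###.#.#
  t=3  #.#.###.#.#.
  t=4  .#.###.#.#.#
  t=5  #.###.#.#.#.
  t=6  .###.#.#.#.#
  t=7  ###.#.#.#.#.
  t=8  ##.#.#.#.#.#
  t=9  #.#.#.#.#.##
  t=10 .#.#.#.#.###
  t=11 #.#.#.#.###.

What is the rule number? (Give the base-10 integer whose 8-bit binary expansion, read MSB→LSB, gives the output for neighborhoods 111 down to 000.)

  ###|#  b7=1 t=0,i=7
  ##.|.  b6=0 t=0,i=9
  #.#|#  b5=1 t=0,i=1
  #..|#  b4=1 t=0,i=3
  .##|#  b3=1 t=0,i=6
  .#.|.  b2=0 t=0,i=0
  ..#|.  b1=0 t=0,i=5
  ...|#  b0=1 t=0,i=4
  bits 10111001 = 185

185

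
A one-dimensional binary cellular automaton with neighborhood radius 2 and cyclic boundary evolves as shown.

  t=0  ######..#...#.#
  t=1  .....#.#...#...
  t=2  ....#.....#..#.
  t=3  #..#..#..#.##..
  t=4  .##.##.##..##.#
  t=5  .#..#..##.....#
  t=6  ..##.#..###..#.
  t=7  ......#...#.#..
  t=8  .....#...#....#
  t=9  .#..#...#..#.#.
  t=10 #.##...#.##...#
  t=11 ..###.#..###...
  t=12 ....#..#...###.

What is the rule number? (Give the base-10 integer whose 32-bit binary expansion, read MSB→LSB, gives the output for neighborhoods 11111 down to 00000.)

  [31] ##### => .  t=0,i=1
  [30] ####. => .  t=0,i=4
  [29] ###.# => #  t=11,i=4
  [28] ###.. => #  t=0,i=5
  [27] ##.## => .  t=4,i=3
  [26] ##.#. => .  t=4,i=13
  [25] ##..# => .  t=0,i=6
  [24] ##... => #  t=5,i=9
  [23] #.### => .  t=0,i=14
  [22] #.##. => #  t=3,i=11
  [21] #.#.# => #  t=4,i=14
  [20] #.#.. => .  t=1,i=7
  [19] #..## => .  t=4,i=10
  [18] #..#. => #  t=0,i=7
  [17] #...# => .  t=0,i=10
  [16] #.... => #  t=1,i=13
  [15] .#### => .  t=0,i=0
  [14] .###. => .  t=6,i=9
  [13] .##.# => .  t=4,i=2
  [12] .##.. => #  t=3,i=12
  [11] .#.## => .  t=0,i=13
  [10] .#.#. => .  t=1,i=6
  [9] .#..# => #  t=2,i=11
  [8] .#... => .  t=0,i=9
  [7] ..### => .  t=6,i=8
  [6] ..##. => .  t=4,i=11
  [5] ..#.# => .  t=0,i=12
  [4] ..#.. => .  t=0,i=8
  [3] ...## => .  t=6,i=1
  [2] ...#. => #  t=0,i=11
  [1] ....# => .  t=1,i=3
  [0] ..... => .  t=1,i=0
  bits 00110001011001010001001000000100 = 828707332

828707332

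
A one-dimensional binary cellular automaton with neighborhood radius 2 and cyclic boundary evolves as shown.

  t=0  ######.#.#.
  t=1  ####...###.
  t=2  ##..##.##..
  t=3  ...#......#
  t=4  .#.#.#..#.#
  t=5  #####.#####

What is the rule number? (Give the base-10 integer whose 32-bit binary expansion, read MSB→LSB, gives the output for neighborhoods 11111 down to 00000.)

  ##### -> #   bit 31 = 1  t=0,i=2
  ####. -> .   bit 30 = 0  t=0,i=4
  ###.# -> .   bit 29 = 0  t=0,i=5
  ###.. -> .   bit 28 = 0  t=1,i=3
  ##.## -> .   bit 27 = 0  t=1,i=10
  ##.#. -> .   bit 26 = 0  t=0,i=6
  ##..# -> .   bit 25 = 0  t=2,i=2
  ##... -> #   bit 24 = 1  t=1,i=4
  #.### -> #   bit 23 = 1  t=0,i=0
  #.##. -> .   bit 22 = 0  t=2,i=7
  #.#.# -> #   bit 21 = 1  t=0,i=7
  #.#.. -> .   bit 20 = 0  t=4,i=5
  #..## -> #   bit 19 = 1  t=2,i=3
  #..#. -> #   bit 18 = 1  t=4,i=7
  #...# -> #   bit 17 = 1  t=1,i=5
  #.... -> #   bit 16 = 1  t=3,i=5
  .#### -> #   bit 15 = 1  t=0,i=1
  .###. -> #   bit 14 = 1  t=1,i=8
  .##.# -> .   bit 13 = 0  t=2,i=5
  .##.. -> .   bit 12 = 0  t=2,i=1
  .#.## -> .   bit 11 = 0  t=0,i=10
  .#.#. -> #   bit 10 = 1  t=0,i=8
  .#..# -> #   bit 9 = 1  t=4,i=6
  .#... -> .   bit 8 = 0  t=3,i=0
  ..### -> #   bit 7 = 1  t=1,i=7
  ..##. -> .   bit 6 = 0  t=2,i=0
  ..#.# -> #   bit 5 = 1  t=4,i=8
  ..#.. -> #   bit 4 = 1  t=3,i=3
  ...## -> .   bit 3 = 0  t=1,i=6
  ...#. -> .   bit 2 = 0  t=3,i=2
  ....# -> #   bit 1 = 1  t=3,i=8
  ..... -> .   bit 0 = 0  t=3,i=6
  bits 10000001101011111100011010110010 = 2175780530

2175780530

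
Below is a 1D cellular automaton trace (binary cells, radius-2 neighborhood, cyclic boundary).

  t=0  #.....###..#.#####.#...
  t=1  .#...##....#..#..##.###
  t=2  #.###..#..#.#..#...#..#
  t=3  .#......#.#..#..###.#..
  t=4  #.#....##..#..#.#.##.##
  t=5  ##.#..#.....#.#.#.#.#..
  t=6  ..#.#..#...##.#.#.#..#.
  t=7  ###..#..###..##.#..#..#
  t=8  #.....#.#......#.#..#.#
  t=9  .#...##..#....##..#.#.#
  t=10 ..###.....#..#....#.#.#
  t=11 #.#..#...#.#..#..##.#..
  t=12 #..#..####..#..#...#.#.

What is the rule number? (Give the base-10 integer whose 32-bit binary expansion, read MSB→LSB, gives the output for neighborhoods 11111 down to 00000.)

  [31] ##### => .  t=0,i=15
  [30] ####. => .  t=0,i=16
  [29] ###.# => #  t=0,i=17
  [28] ###.. => .  t=0,i=8
  [27] ##.## => #  t=1,i=19
  [26] ##.#. => #  t=0,i=18
  [25] ##..# => .  t=0,i=9
  [24] ##... => #  t=1,i=7
  [23] #.### => .  t=0,i=13
  [22] #.##. => #  t=4,i=18
  [21] #.#.# => #  t=4,i=16
  [20] #.#.. => .  t=0,i=19
  [19] #..## => .  t=1,i=16
  [18] #..#. => .  t=0,i=10
  [17] #...# => #  t=0,i=21
  [16] #.... => .  t=0,i=2
  [15] .#### => #  t=0,i=14
  [14] .###. => .  t=0,i=7
  [13] .##.# => .  t=1,i=18
  [12] .##.. => .  t=1,i=6
  [11] .#.## => .  t=0,i=12
  [10] .#.#. => .  t=2,i=11
  [9] .#..# => #  t=1,i=12
  [8] .#... => #  t=0,i=1
  [7] ..### => #  t=0,i=6
  [6] ..##. => .  t=1,i=5
  [5] ..#.# => #  t=0,i=11
  [4] ..#.. => .  t=0,i=0
  [3] ...## => #  t=0,i=5
  [2] ...#. => #  t=0,i=22
  [1] ....# => .  t=0,i=4
  [0] ..... => .  t=0,i=3
  bits 00101101011000101000001110101100 = 761430956

761430956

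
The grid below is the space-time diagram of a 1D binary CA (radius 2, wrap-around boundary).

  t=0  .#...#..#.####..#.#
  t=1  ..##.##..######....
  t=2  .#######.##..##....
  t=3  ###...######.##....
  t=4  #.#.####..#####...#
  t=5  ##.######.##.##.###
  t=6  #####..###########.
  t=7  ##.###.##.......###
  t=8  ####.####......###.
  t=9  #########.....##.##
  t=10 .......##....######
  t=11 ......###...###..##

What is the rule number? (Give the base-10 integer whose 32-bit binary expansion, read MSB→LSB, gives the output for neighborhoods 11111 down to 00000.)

  #####|.  b31=0 t=1,i=11
  ####.|#  b30=1 t=0,i=12
  ###.#|#  b29=1 t=2,i=7
  ###..|#  b28=1 t=0,i=13
  ##.##|#  b27=1 t=1,i=4
  ##.#.|#  b26=1 t=4,i=1
  ##..#|#  b25=1 t=0,i=14
  ##...|.  b24=0 t=1,i=15
  #.###|#  b23=1 t=0,i=10
  #.##.|#  b22=1 t=1,i=5
  #.#.#|.  b21=0 t=0,i=18
  #.#..|.  b20=0 t=0,i=1
  #..##|.  b19=0 t=1,i=8
  #..#.|.  b18=0 t=0,i=7
  #...#|#  b17=1 t=0,i=3
  #....|.  b16=0 t=1,i=16
  .####|#  b15=1 t=0,i=11
  .###.|.  b14=0 t=3,i=1
  .##.#|#  b13=1 t=1,i=3
  .##..|#  b12=1 t=1,i=6
  .#.##|#  b11=1 t=0,i=9
  .#.#.|.  b10=0 t=0,i=0
  .#..#|#  b9=1 t=0,i=6
  .#...|#  b8=1 t=0,i=2
  ..###|#  b7=1 t=1,i=9
  ..##.|#  b6=1 t=1,i=2
  ..#.#|.  b5=0 t=0,i=8
  ..#..|#  b4=1 t=0,i=5
  ...##|#  b3=1 t=1,i=1
  ...#.|.  b2=0 t=0,i=4
  ....#|.  b1=0 t=1,i=0
  .....|.  b0=0 t=1,i=17
  bits 01111110110000101011101111011000 = 2126691288

2126691288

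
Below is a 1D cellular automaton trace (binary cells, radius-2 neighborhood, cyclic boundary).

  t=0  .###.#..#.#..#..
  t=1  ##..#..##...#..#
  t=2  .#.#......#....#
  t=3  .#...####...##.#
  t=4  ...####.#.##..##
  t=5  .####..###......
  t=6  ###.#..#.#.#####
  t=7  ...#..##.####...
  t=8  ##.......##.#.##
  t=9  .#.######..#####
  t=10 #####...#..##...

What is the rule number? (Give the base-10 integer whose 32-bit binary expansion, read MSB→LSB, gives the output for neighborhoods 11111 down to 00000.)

346523819

  nb #####: next=.  (t=6,i=0, bit31=0)
  nb ####.: next=.  (t=3,i=7, bit30=0)
  nb ###.#: next=.  (t=0,i=3, bit29=0)
  nb ###..: next=#  (t=1,i=1, bit28=1)
  nb ##.##: next=.  (t=7,i=8, bit27=0)
  nb ##.#.: next=#  (t=0,i=4, bit26=1)
  nb ##..#: next=.  (t=1,i=2, bit25=0)
  nb ##...: next=.  (t=1,i=9, bit24=0)
  nb #.###: next=#  (t=6,i=11, bit23=1)
  nb #.##.: next=.  (t=4,i=10, bit22=0)
  nb #.#.#: next=#  (t=2,i=1, bit21=1)
  nb #.#..: next=.  (t=0,i=5, bit20=0)
  nb #..##: next=.  (t=1,i=6, bit19=0)
  nb #..#.: next=#  (t=0,i=7, bit18=1)
  nb #...#: next=#  (t=0,i=15, bit17=1)
  nb #....: next=#  (t=2,i=5, bit16=1)
  nb .####: next=#  (t=3,i=6, bit15=1)
  nb .###.: next=.  (t=0,i=2, bit14=0)
  nb .##.#: next=.  (t=3,i=13, bit13=0)
  nb .##..: next=.  (t=1,i=8, bit12=0)
  nb .#.##: next=#  (t=4,i=9, bit11=1)
  nb .#.#.: next=.  (t=0,i=9, bit10=0)
  nb .#..#: next=.  (t=0,i=6, bit9=0)
  nb .#...: next=.  (t=0,i=14, bit8=0)
  nb ..###: next=#  (t=0,i=1, bit7=1)
  nb ..##.: next=.  (t=1,i=7, bit6=0)
  nb ..#.#: next=#  (t=0,i=8, bit5=1)
  nb ..#..: next=.  (t=0,i=13, bit4=0)
  nb ...##: next=#  (t=0,i=0, bit3=1)
  nb ...#.: next=.  (t=1,i=11, bit2=0)
  nb ....#: next=#  (t=2,i=8, bit1=1)
  nb .....: next=#  (t=2,i=6, bit0=1)
  bits 00010100101001111000100010101011 = 346523819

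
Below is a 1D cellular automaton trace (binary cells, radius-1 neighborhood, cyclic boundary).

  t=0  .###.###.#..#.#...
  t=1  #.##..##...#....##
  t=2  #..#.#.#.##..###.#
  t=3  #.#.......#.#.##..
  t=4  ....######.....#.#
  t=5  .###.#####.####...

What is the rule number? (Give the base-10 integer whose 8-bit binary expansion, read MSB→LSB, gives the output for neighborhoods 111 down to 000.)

195

  ### -> #   bit 7 = 1  t=0,i=2
  ##. -> #   bit 6 = 1  t=0,i=3
  #.# -> .   bit 5 = 0  t=0,i=4
  #.. -> .   bit 4 = 0  t=0,i=10
  .## -> .   bit 3 = 0  t=0,i=1
  .#. -> .   bit 2 = 0  t=0,i=9
  ..# -> #   bit 1 = 1  t=0,i=0
  ... -> #   bit 0 = 1  t=0,i=16
  bits 11000011 = 195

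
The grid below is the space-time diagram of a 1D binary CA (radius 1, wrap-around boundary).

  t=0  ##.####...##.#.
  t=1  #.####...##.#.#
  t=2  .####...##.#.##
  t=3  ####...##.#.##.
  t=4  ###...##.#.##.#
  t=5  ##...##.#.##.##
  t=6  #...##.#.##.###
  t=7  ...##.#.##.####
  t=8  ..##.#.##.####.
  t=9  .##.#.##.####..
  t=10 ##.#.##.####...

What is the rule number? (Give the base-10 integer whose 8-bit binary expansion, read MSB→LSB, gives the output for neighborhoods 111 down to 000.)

170

  [7] ### => #  t=0,i=4
  [6] ##. => .  t=0,i=1
  [5] #.# => #  t=0,i=2
  [4] #.. => .  t=0,i=7
  [3] .## => #  t=0,i=0
  [2] .#. => .  t=0,i=13
  [1] ..# => #  t=0,i=9
  [0] ... => .  t=0,i=8
  bits 10101010 = 170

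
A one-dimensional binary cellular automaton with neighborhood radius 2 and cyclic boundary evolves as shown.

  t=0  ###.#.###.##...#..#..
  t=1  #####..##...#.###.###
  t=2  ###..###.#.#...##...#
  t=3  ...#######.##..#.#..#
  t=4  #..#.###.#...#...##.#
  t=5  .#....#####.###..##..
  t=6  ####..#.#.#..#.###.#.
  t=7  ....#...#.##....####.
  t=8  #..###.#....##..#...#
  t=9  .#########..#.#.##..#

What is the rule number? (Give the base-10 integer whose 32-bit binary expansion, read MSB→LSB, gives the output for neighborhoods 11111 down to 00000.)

  nb #####: next=#  (t=1,i=0, bit31=1)
  nb ####.: next=.  (t=1,i=3, bit30=0)
  nb ###.#: next=#  (t=0,i=2, bit29=1)
  nb ###..: next=.  (t=1,i=4, bit28=0)
  nb ##.##: next=.  (t=0,i=9, bit27=0)
  nb ##.#.: next=#  (t=0,i=3, bit26=1)
  nb ##..#: next=#  (t=1,i=5, bit25=1)
  nb ##...: next=#  (t=0,i=12, bit24=1)
  nb #.###: next=.  (t=0,i=6, bit23=0)
  nb #.##.: next=.  (t=0,i=10, bit22=0)
  nb #.#.#: next=#  (t=0,i=4, bit21=1)
  nb #.#..: next=#  (t=2,i=11, bit20=1)
  nb #..##: next=#  (t=0,i=20, bit19=1)
  nb #..#.: next=.  (t=0,i=17, bit18=0)
  nb #...#: next=.  (t=0,i=13, bit17=0)
  nb #....: next=#  (t=5,i=3, bit16=1)
  nb .####: next=.  (t=1,i=19, bit15=0)
  nb .###.: next=#  (t=0,i=1, bit14=1)
  nb .##.#: next=#  (t=4,i=18, bit13=1)
  nb .##..: next=.  (t=0,i=11, bit12=0)
  nb .#.##: next=.  (t=0,i=5, bit11=0)
  nb .#.#.: next=.  (t=2,i=10, bit10=0)
  nb .#..#: next=#  (t=0,i=16, bit9=1)
  nb .#...: next=#  (t=2,i=12, bit8=1)
  nb ..###: next=#  (t=0,i=0, bit7=1)
  nb ..##.: next=#  (t=1,i=7, bit6=1)
  nb ..#.#: next=.  (t=1,i=12, bit5=0)
  nb ..#..: next=#  (t=0,i=15, bit4=1)
  nb ...##: next=.  (t=2,i=14, bit3=0)
  nb ...#.: next=#  (t=0,i=14, bit2=1)
  nb ....#: next=.  (t=5,i=4, bit1=0)
  nb .....: next=.  (t=7,i=1, bit0=0)
  bits 10100111001110010110001111010100 = 2805556180

2805556180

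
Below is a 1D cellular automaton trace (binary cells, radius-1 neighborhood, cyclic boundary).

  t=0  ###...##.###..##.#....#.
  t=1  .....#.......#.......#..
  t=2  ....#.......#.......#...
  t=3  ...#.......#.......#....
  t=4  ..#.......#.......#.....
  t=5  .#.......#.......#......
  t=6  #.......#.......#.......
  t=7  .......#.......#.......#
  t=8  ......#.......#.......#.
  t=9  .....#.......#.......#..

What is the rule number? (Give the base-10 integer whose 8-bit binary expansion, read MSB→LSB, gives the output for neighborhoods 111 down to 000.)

2

  ###|.  b7=0 t=0,i=1
  ##.|.  b6=0 t=0,i=2
  #.#|.  b5=0 t=0,i=8
  #..|.  b4=0 t=0,i=3
  .##|.  b3=0 t=0,i=0
  .#.|.  b2=0 t=0,i=17
  ..#|#  b1=1 t=0,i=5
  ...|.  b0=0 t=0,i=4
  bits 00000010 = 2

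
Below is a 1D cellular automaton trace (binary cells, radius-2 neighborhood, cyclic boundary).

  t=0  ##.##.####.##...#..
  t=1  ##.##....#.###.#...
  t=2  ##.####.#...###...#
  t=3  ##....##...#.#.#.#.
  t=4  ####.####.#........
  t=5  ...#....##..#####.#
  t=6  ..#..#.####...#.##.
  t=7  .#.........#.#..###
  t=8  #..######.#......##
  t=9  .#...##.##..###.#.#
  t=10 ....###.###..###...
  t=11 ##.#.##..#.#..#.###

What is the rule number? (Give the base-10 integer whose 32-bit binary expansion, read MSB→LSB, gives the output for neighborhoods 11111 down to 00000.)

2806083661

  nb #####: next=#  (t=5,i=14, bit31=1)
  nb ####.: next=.  (t=0,i=8, bit30=0)
  nb ###.#: next=#  (t=0,i=9, bit29=1)
  nb ###..: next=.  (t=2,i=14, bit28=0)
  nb ##.##: next=.  (t=0,i=2, bit27=0)
  nb ##.#.: next=#  (t=1,i=14, bit26=1)
  nb ##..#: next=#  (t=5,i=10, bit25=1)
  nb ##...: next=#  (t=0,i=13, bit24=1)
  nb #.###: next=.  (t=0,i=6, bit23=0)
  nb #.##.: next=#  (t=0,i=3, bit22=1)
  nb #.#.#: next=.  (t=3,i=13, bit21=0)
  nb #.#..: next=.  (t=1,i=15, bit20=0)
  nb #..##: next=.  (t=0,i=18, bit19=0)
  nb #..#.: next=.  (t=6,i=4, bit18=0)
  nb #...#: next=.  (t=0,i=14, bit17=0)
  nb #....: next=#  (t=1,i=6, bit16=1)
  nb .####: next=.  (t=0,i=7, bit15=0)
  nb .###.: next=#  (t=1,i=12, bit14=1)
  nb .##.#: next=#  (t=0,i=1, bit13=1)
  nb .##..: next=#  (t=0,i=12, bit12=1)
  nb .#.##: next=.  (t=1,i=10, bit11=0)
  nb .#.#.: next=.  (t=3,i=12, bit10=0)
  nb .#..#: next=.  (t=0,i=17, bit9=0)
  nb .#...: next=.  (t=1,i=16, bit8=0)
  nb ..###: next=.  (t=2,i=12, bit7=0)
  nb ..##.: next=#  (t=0,i=0, bit6=1)
  nb ..#.#: next=.  (t=1,i=9, bit5=0)
  nb ..#..: next=.  (t=0,i=16, bit4=0)
  nb ...##: next=#  (t=1,i=18, bit3=1)
  nb ...#.: next=#  (t=0,i=15, bit2=1)
  nb ....#: next=.  (t=1,i=7, bit1=0)
  nb .....: next=#  (t=4,i=13, bit0=1)
  bits 10100111010000010111000001001101 = 2806083661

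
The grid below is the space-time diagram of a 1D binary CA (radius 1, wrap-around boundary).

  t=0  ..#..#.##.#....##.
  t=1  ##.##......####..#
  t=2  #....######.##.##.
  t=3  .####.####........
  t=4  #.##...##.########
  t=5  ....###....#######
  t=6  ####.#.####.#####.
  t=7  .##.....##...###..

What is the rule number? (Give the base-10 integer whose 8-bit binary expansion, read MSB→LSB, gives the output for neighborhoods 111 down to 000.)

147

  nb ###: next=#  (t=1,i=0, bit7=1)
  nb ##.: next=.  (t=0,i=8, bit6=0)
  nb #.#: next=.  (t=0,i=6, bit5=0)
  nb #..: next=#  (t=0,i=3, bit4=1)
  nb .##: next=.  (t=0,i=7, bit3=0)
  nb .#.: next=.  (t=0,i=2, bit2=0)
  nb ..#: next=#  (t=0,i=1, bit1=1)
  nb ...: next=#  (t=0,i=0, bit0=1)
  bits 10010011 = 147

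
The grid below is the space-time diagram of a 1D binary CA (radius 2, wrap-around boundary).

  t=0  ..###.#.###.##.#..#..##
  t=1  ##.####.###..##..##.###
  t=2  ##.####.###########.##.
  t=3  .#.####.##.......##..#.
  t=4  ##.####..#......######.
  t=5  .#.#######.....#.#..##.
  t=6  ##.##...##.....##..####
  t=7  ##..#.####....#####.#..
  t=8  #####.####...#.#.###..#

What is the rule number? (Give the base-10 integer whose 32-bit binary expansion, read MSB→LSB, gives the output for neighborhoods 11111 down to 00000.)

  #####|.  b31=0 t=1,i=22
  ####.|#  b30=1 t=1,i=0
  ###.#|#  b29=1 t=0,i=4
  ###..|#  b28=1 t=1,i=10
  ##.##|.  b27=0 t=0,i=11
  ##.#.|#  b26=1 t=0,i=5
  ##..#|#  b25=1 t=0,i=0
  ##...|.  b24=0 t=3,i=10
  #.###|#  b23=1 t=0,i=8
  #.##.|.  b22=0 t=0,i=12
  #.#.#|#  b21=1 t=0,i=6
  #.#..|.  b20=0 t=0,i=15
  #..##|#  b19=1 t=0,i=1
  #..#.|#  b18=1 t=0,i=17
  #...#|#  b17=1 t=6,i=6
  #....|.  b16=0 t=3,i=11
  .####|#  b15=1 t=1,i=4
  .###.|#  b14=1 t=0,i=3
  .##.#|#  b13=1 t=0,i=13
  .##..|#  b12=1 t=0,i=22
  .#.##|.  b11=0 t=0,i=7
  .#.#.|#  b10=1 t=5,i=16
  .#..#|.  b9=0 t=0,i=16
  .#...|.  b8=0 t=4,i=10
  ..###|.  b7=0 t=0,i=2
  ..##.|#  b6=1 t=0,i=21
  ..#.#|#  b5=1 t=3,i=1
  ..#..|#  b4=1 t=0,i=18
  ...##|#  b3=1 t=3,i=16
  ...#.|.  b2=0 t=5,i=14
  ....#|.  b1=0 t=3,i=15
  .....|.  b0=0 t=3,i=12
  bits 01110110101011101111010001111000 = 1991177336

1991177336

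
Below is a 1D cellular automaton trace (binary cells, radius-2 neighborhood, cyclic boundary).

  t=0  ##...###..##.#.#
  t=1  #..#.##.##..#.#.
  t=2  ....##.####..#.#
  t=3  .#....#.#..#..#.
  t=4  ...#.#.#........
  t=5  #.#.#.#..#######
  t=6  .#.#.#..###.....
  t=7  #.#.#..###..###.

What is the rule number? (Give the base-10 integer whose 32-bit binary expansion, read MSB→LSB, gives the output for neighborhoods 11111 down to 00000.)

  #####|.  b31=0 t=5,i=11
  ####.|.  b30=0 t=2,i=9
  ###.#|.  b29=0 t=5,i=0
  ###..|.  b28=0 t=0,i=1
  ##.##|#  b27=1 t=1,i=7
  ##.#.|#  b26=1 t=0,i=12
  ##..#|#  b25=1 t=0,i=8
  ##...|.  b24=0 t=0,i=2
  #.###|.  b23=0 t=0,i=15
  #.##.|#  b22=1 t=1,i=5
  #.#.#|.  b21=0 t=0,i=13
  #.#..|.  b20=0 t=1,i=0
  #..##|#  b19=1 t=0,i=9
  #..#.|.  b18=0 t=1,i=2
  #...#|#  b17=1 t=0,i=3
  #....|#  b16=1 t=2,i=1
  .####|#  b15=1 t=2,i=8
  .###.|#  b14=1 t=0,i=0
  .##.#|.  b13=0 t=0,i=11
  .##..|#  b12=1 t=1,i=9
  .#.##|#  b11=1 t=0,i=14
  .#.#.|#  b10=1 t=1,i=13
  .#..#|.  b9=0 t=1,i=1
  .#...|.  b8=0 t=2,i=0
  ..###|#  b7=1 t=0,i=5
  ..##.|.  b6=0 t=0,i=10
  ..#.#|.  b5=0 t=1,i=3
  ..#..|.  b4=0 t=3,i=1
  ...##|.  b3=0 t=0,i=4
  ...#.|#  b2=1 t=3,i=5
  ....#|.  b1=0 t=2,i=2
  .....|#  b0=1 t=4,i=0
  bits 00001110010010111101110010000101 = 239852677

239852677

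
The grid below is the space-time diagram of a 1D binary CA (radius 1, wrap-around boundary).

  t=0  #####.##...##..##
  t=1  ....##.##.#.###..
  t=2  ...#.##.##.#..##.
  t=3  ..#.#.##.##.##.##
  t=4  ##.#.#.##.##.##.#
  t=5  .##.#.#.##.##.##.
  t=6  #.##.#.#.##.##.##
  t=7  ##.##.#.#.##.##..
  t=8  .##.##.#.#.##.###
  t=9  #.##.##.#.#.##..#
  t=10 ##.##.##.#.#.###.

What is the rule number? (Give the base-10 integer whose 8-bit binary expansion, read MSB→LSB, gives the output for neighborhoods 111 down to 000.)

114

  [7] ### => .  t=0,i=0
  [6] ##. => #  t=0,i=4
  [5] #.# => #  t=0,i=5
  [4] #.. => #  t=0,i=8
  [3] .## => .  t=0,i=6
  [2] .#. => .  t=1,i=10
  [1] ..# => #  t=0,i=10
  [0] ... => .  t=0,i=9
  bits 01110010 = 114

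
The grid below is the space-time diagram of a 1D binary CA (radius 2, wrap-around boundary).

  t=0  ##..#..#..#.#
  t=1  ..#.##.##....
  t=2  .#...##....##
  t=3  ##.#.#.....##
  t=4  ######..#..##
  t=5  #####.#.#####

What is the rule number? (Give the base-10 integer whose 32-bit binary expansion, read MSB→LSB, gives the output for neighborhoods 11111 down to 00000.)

3996821205

  #####|#  b31=1 t=4,i=0
  ####.|#  b30=1 t=3,i=0
  ###.#|#  b29=1 t=3,i=1
  ###..|.  b28=0 t=0,i=1
  ##.##|#  b27=1 t=1,i=6
  ##.#.|#  b26=1 t=2,i=0
  ##..#|#  b25=1 t=0,i=2
  ##...|.  b24=0 t=1,i=9
  #.###|.  b23=0 t=0,i=12
  #.##.|.  b22=0 t=1,i=4
  #.#.#|#  b21=1 t=3,i=3
  #.#..|#  b20=1 t=2,i=1
  #..##|#  b19=1 t=4,i=10
  #..#.|.  b18=0 t=0,i=3
  #...#|#  b17=1 t=2,i=3
  #....|.  b16=0 t=1,i=10
  .####|#  b15=1 t=3,i=12
  .###.|.  b14=0 t=0,i=0
  .##.#|#  b13=1 t=1,i=5
  .##..|.  b12=0 t=1,i=8
  .#.##|.  b11=0 t=0,i=11
  .#.#.|#  b10=1 t=3,i=4
  .#..#|#  b9=1 t=0,i=5
  .#...|.  b8=0 t=2,i=2
  ..###|#  b7=1 t=3,i=11
  ..##.|#  b6=1 t=2,i=5
  ..#.#|.  b5=0 t=0,i=10
  ..#..|#  b4=1 t=0,i=4
  ...##|.  b3=0 t=2,i=4
  ...#.|#  b2=1 t=1,i=1
  ....#|.  b1=0 t=1,i=0
  .....|#  b0=1 t=1,i=11
  bits 11101110001110101010011011010101 = 3996821205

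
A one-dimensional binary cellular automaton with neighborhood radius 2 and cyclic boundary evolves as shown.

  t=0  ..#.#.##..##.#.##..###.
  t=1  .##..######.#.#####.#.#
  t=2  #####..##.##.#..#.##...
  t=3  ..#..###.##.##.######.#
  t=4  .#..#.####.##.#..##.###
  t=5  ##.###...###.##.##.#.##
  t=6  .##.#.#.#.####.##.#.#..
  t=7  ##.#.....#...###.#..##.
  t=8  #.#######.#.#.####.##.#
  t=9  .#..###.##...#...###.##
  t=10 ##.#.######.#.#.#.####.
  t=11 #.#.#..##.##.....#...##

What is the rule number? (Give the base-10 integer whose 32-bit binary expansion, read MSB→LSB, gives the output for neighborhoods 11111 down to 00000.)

2942130543

  #####|#  b31=1 t=1,i=7
  ####.|.  b30=0 t=1,i=9
  ###.#|#  b29=1 t=1,i=10
  ###..|.  b28=0 t=0,i=21
  ##.##|#  b27=1 t=2,i=9
  ##.#.|#  b26=1 t=0,i=12
  ##..#|#  b25=1 t=0,i=8
  ##...|#  b24=1 t=0,i=22
  #.###|.  b23=0 t=1,i=14
  #.##.|#  b22=1 t=0,i=6
  #.#.#|.  b21=0 t=0,i=4
  #.#..|#  b20=1 t=2,i=13
  #..##|#  b19=1 t=0,i=9
  #..#.|#  b18=1 t=2,i=15
  #...#|.  b17=0 t=0,i=0
  #....|#  b16=1 t=7,i=5
  .####|.  b15=0 t=1,i=6
  .###.|#  b14=1 t=0,i=20
  .##.#|.  b13=0 t=0,i=11
  .##..|#  b12=1 t=0,i=7
  .#.##|#  b11=1 t=0,i=5
  .#.#.|.  b10=0 t=0,i=3
  .#..#|.  b9=0 t=2,i=14
  .#...|#  b8=1 t=6,i=21
  ..###|.  b7=0 t=0,i=19
  ..##.|#  b6=1 t=0,i=10
  ..#.#|#  b5=1 t=0,i=2
  ..#..|.  b4=0 t=3,i=2
  ...##|#  b3=1 t=2,i=22
  ...#.|#  b2=1 t=0,i=1
  ....#|#  b1=1 t=7,i=7
  .....|#  b0=1 t=7,i=6
  bits 10101111010111010101100101101111 = 2942130543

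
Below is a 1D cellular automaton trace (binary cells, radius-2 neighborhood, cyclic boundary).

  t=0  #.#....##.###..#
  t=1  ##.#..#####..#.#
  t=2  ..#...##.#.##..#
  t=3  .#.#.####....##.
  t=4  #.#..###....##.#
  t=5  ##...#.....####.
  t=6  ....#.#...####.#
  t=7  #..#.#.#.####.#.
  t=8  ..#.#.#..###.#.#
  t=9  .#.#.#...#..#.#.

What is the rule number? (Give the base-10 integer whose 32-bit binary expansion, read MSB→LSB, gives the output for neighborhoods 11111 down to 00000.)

  #####|.  b31=0 t=1,i=8
  ####.|#  b30=1 t=1,i=9
  ###.#|.  b29=0 t=1,i=1
  ###..|.  b28=0 t=0,i=12
  ##.##|#  b27=1 t=0,i=9
  ##.#.|#  b26=1 t=0,i=1
  ##..#|#  b25=1 t=0,i=13
  ##...|.  b24=0 t=3,i=9
  #.###|#  b23=1 t=0,i=10
  #.##.|.  b22=0 t=2,i=11
  #.#.#|.  b21=0 t=2,i=9
  #.#..|.  b20=0 t=0,i=2
  #..##|.  b19=0 t=0,i=14
  #..#.|#  b18=1 t=1,i=12
  #...#|.  b17=0 t=2,i=4
  #....|.  b16=0 t=0,i=4
  .####|#  b15=1 t=1,i=7
  .###.|.  b14=0 t=0,i=11
  .##.#|#  b13=1 t=0,i=0
  .##..|.  b12=0 t=2,i=12
  .#.##|.  b11=0 t=1,i=14
  .#.#.|#  b10=1 t=3,i=2
  .#..#|.  b9=0 t=1,i=4
  .#...|#  b8=1 t=0,i=3
  ..###|#  b7=1 t=1,i=6
  ..##.|#  b6=1 t=0,i=7
  ..#.#|.  b5=0 t=1,i=13
  ..#..|.  b4=0 t=2,i=2
  ...##|#  b3=1 t=0,i=6
  ...#.|#  b2=1 t=5,i=4
  ....#|.  b1=0 t=0,i=5
  .....|.  b0=0 t=5,i=8
  bits 01001110100001001010010111001100 = 1317316044

1317316044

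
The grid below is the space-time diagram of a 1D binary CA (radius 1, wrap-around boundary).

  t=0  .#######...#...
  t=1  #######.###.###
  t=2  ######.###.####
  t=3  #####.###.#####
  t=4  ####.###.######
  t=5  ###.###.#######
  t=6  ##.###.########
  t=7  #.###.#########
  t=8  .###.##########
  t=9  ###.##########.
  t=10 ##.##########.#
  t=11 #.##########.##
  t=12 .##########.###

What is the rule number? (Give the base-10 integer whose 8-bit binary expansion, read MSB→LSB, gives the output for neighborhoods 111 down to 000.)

187

  nb ###: next=#  (t=0,i=2, bit7=1)
  nb ##.: next=.  (t=0,i=7, bit6=0)
  nb #.#: next=#  (t=1,i=7, bit5=1)
  nb #..: next=#  (t=0,i=8, bit4=1)
  nb .##: next=#  (t=0,i=1, bit3=1)
  nb .#.: next=.  (t=0,i=11, bit2=0)
  nb ..#: next=#  (t=0,i=0, bit1=1)
  nb ...: next=#  (t=0,i=9, bit0=1)
  bits 10111011 = 187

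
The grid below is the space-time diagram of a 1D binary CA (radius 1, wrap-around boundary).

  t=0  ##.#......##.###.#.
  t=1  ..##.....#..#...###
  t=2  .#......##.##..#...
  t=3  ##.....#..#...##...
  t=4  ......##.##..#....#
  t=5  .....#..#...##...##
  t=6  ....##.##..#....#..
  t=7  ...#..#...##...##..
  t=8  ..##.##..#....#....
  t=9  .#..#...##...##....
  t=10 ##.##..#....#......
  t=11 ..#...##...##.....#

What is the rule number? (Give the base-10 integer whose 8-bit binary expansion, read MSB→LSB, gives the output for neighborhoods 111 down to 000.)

38

  [7] ### => .  t=0,i=14
  [6] ##. => .  t=0,i=1
  [5] #.# => #  t=0,i=2
  [4] #.. => .  t=0,i=4
  [3] .## => .  t=0,i=0
  [2] .#. => #  t=0,i=3
  [1] ..# => #  t=0,i=9
  [0] ... => .  t=0,i=5
  bits 00100110 = 38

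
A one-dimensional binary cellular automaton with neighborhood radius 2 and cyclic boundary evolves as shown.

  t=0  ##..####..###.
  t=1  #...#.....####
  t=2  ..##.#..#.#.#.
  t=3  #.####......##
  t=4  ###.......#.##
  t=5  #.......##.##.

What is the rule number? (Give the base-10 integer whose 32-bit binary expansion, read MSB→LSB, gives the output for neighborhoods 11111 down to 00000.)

2899470790

  nb #####: next=#  (t=1,i=12, bit31=1)
  nb ####.: next=.  (t=0,i=6, bit30=0)
  nb ###.#: next=#  (t=0,i=12, bit29=1)
  nb ###..: next=.  (t=0,i=7, bit28=0)
  nb ##.##: next=#  (t=0,i=13, bit27=1)
  nb ##.#.: next=#  (t=2,i=4, bit26=1)
  nb ##..#: next=.  (t=0,i=2, bit25=0)
  nb ##...: next=.  (t=1,i=1, bit24=0)
  nb #.###: next=#  (t=3,i=2, bit23=1)
  nb #.##.: next=#  (t=0,i=0, bit22=1)
  nb #.#.#: next=.  (t=2,i=10, bit21=0)
  nb #.#..: next=#  (t=2,i=5, bit20=1)
  nb #..##: next=.  (t=0,i=3, bit19=0)
  nb #..#.: next=.  (t=2,i=7, bit18=0)
  nb #...#: next=#  (t=1,i=2, bit17=1)
  nb #....: next=.  (t=1,i=6, bit16=0)
  nb .####: next=.  (t=0,i=5, bit15=0)
  nb .###.: next=#  (t=0,i=11, bit14=1)
  nb .##.#: next=#  (t=2,i=3, bit13=1)
  nb .##..: next=.  (t=0,i=1, bit12=0)
  nb .#.##: next=#  (t=4,i=11, bit11=1)
  nb .#.#.: next=.  (t=2,i=9, bit10=0)
  nb .#..#: next=.  (t=2,i=6, bit9=0)
  nb .#...: next=#  (t=1,i=5, bit8=1)
  nb ..###: next=#  (t=0,i=4, bit7=1)
  nb ..##.: next=#  (t=2,i=2, bit6=1)
  nb ..#.#: next=.  (t=2,i=8, bit5=0)
  nb ..#..: next=.  (t=1,i=4, bit4=0)
  nb ...##: next=.  (t=1,i=9, bit3=0)
  nb ...#.: next=#  (t=1,i=3, bit2=1)
  nb ....#: next=#  (t=1,i=8, bit1=1)
  nb .....: next=.  (t=1,i=7, bit0=0)
  bits 10101100110100100110100111000110 = 2899470790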